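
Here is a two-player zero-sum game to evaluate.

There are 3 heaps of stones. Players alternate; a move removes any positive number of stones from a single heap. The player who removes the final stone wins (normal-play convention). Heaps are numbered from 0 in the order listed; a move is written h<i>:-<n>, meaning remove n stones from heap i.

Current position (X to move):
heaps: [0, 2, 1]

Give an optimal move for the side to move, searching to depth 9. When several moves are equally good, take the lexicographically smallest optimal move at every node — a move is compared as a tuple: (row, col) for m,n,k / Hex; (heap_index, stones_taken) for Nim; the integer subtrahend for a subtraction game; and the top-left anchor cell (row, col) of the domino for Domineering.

ply 1, X at (0,2,1) | h1:-1=+1→(0,1,1)*; h1:-2=-1→(0,0,1); h2:-1=-1→(0,2,0)
ply 2, O at (0,1,1) | h1:-1=-1→(0,0,1)*; h2:-1=-1→(0,1,0)
ply 3, X at (0,0,1) | h2:-1=+1→(0,0,0)*
ply 4: (0,0,0) is terminal -1 (O); from (0,2,1) depth 9

X's best at [(0,2,1)]: h1:-1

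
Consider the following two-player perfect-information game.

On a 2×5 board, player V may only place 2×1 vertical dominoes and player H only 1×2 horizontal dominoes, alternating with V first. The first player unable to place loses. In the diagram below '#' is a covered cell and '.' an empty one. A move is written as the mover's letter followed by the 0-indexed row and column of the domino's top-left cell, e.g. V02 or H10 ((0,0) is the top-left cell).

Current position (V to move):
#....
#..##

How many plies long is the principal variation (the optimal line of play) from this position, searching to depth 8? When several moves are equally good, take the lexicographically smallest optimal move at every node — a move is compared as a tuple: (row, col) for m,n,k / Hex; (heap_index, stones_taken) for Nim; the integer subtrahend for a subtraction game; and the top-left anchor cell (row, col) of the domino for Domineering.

ply 1, V at #..../#..## | V01=-1→##.../##.##; V02=+1→#.#../#.###*
ply 2, H at #.#../#.### | H03=-1→#.###/#.###*
ply 3, V at #.###/#.### | V01=+1→#####/#####*
ply 4: #####/##### is terminal -1 (H); from #..../#..## depth 8

PV length from [#..../#..##]: 3 plies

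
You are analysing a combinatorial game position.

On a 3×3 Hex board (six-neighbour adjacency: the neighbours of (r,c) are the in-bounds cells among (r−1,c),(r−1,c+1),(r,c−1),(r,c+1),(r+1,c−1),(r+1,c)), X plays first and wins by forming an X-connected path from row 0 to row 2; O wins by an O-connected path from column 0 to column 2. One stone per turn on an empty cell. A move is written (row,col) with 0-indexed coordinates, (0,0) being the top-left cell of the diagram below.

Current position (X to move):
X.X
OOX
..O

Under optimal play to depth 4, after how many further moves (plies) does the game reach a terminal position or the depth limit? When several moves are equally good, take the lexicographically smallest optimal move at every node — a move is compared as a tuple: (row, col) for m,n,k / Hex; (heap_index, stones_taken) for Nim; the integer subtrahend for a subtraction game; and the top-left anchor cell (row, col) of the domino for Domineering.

PV length from [X.X/OOX/..O]: 1 ply

[X.X/OOX/..O] X move#1: (0,1):-1/XXX/OOX/..O, (2,0):-1/X.X/OOX/X.O, (2,1):+1/X.X/OOX/.XO*
[X.X/OOX/.XO] end (terminal -1, O#2); searched X.X/OOX/..O to 4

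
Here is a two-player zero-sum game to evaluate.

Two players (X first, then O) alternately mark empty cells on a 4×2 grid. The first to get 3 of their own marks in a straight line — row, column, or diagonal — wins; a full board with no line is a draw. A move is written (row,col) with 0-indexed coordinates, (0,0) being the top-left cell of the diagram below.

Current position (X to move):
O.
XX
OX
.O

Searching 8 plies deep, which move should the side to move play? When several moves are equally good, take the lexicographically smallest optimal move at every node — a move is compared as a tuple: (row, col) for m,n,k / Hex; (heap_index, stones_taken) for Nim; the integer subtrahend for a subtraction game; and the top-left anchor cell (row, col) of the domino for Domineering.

p1 X@[O./XX/OX/.O]: (0,1)[OX/XX/OX/.O]+1* (3,0)[O./XX/OX/XO]+0
p2 O@[OX/XX/OX/.O] terminal -1; root [O./XX/OX/.O] d8

X's best at [O./XX/OX/.O]: (0,1)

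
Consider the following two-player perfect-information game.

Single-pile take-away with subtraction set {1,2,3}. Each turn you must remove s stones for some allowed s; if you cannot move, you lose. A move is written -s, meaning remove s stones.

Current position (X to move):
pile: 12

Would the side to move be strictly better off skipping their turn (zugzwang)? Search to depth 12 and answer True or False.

p1 X@[12]: -1[11]-1* -2[10]-1 -3[9]-1
p2 O@[11]: -1[10]-1 -2[9]-1 -3[8]+1*
p3 X@[8]: -1[7]-1* -2[6]-1 -3[5]-1
p4 O@[7]: -1[6]-1 -2[5]-1 -3[4]+1*
p5 X@[4]: -1[3]-1* -2[2]-1 -3[1]-1
p6 O@[3]: -1[2]-1 -2[1]-1 -3[0]+1*
p7 X@[0] terminal -1; root [12] d12
pass branch (O moves first from the same position):
  | p1 O@[12]: -1[11]-1* -2[10]-1 -3[9]-1
  | p2 X@[11]: -1[10]-1 -2[9]-1 -3[8]+1*
  | p3 O@[8]: -1[7]-1* -2[6]-1 -3[5]-1
  | p4 X@[7]: -1[6]-1 -2[5]-1 -3[4]+1*
  | p5 O@[4]: -1[3]-1* -2[2]-1 -3[1]-1
  | p6 X@[3]: -1[2]-1 -2[1]-1 -3[0]+1*
  | p7 O@[0] terminal -1; root [12] d12
X moving scores -1; X passing scores +1

zugzwang(12, X) = True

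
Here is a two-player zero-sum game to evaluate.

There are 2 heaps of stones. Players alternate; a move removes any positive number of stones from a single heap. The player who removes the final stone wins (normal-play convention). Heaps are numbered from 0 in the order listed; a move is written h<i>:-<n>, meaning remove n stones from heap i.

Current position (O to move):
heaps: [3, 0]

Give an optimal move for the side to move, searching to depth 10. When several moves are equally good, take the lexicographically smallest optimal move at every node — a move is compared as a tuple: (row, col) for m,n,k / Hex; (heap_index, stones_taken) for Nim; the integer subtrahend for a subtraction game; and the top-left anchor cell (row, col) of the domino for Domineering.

O's best at [(3,0)]: h0:-3

p1 O@[(3,0)]: h0:-1[(2,0)]-1 h0:-2[(1,0)]-1 h0:-3[(0,0)]+1*
p2 X@[(0,0)] terminal -1; root [(3,0)] d10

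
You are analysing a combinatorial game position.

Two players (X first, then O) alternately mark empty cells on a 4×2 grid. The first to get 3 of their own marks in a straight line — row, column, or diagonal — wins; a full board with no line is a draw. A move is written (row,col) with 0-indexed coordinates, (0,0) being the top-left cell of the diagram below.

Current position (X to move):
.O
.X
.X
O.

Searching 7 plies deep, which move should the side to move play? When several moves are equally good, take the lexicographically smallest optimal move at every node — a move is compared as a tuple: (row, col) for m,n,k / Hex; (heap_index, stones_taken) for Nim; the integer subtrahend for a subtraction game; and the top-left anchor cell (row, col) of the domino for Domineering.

X's best at [.O/.X/.X/O.]: (3,1)

[.O/.X/.X/O.] X move#1: (0,0):+0/XO/.X/.X/O., (1,0):+0/.O/XX/.X/O., (2,0):+0/.O/.X/XX/O., (3,1):+1/.O/.X/.X/OX*
[.O/.X/.X/OX] end (terminal -1, O#2); searched .O/.X/.X/O. to 7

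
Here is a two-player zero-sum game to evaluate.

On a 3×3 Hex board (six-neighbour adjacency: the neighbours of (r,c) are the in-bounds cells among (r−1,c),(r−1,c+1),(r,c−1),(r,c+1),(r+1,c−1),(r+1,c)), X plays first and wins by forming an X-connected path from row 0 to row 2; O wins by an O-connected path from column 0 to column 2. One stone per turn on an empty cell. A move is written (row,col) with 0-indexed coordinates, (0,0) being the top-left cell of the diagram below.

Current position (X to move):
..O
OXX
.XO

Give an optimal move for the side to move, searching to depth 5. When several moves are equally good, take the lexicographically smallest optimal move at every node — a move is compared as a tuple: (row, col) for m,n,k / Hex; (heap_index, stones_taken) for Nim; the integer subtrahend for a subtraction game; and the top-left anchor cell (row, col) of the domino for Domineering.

ply 1, X at ..O/OXX/.XO | (0,0)=-1→X.O/OXX/.XO; (0,1)=+1→.XO/OXX/.XO*; (2,0)=-1→..O/OXX/XXO
ply 2: .XO/OXX/.XO is terminal -1 (O); from ..O/OXX/.XO depth 5

X's best at [..O/OXX/.XO]: (0,1)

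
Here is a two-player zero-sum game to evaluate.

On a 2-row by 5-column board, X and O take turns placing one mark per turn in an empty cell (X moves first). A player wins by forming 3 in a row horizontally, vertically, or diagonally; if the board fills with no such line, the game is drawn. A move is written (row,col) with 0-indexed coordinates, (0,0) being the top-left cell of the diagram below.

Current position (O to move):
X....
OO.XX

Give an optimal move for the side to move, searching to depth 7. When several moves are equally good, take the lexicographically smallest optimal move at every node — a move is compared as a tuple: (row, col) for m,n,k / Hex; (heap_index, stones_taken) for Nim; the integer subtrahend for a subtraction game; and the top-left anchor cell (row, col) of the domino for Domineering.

O's best at [X..../OO.XX]: (1,2)

[X..../OO.XX] O move#1: (0,1):-1/XO.../OO.XX, (0,2):-1/X.O../OO.XX, (0,3):-1/X..O./OO.XX, (0,4):-1/X...O/OO.XX, (1,2):+1/X..../OOOXX*
[X..../OOOXX] end (terminal -1, X#2); searched X..../OO.XX to 7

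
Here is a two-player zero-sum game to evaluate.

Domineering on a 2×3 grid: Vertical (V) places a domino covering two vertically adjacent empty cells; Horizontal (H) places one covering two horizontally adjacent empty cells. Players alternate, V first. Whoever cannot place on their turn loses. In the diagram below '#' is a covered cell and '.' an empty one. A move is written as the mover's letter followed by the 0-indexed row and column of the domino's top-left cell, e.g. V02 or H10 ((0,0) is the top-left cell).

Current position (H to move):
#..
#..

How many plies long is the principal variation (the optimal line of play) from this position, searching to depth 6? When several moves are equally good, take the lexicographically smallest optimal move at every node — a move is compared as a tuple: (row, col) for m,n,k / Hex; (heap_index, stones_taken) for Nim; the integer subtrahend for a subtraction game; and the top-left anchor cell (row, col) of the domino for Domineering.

PV length from [#../#..]: 1 ply

[#../#..] H move#1: H01:+1/###/#..*, H11:+1/#../###
[###/#..] end (terminal -1, V#2); searched #../#.. to 6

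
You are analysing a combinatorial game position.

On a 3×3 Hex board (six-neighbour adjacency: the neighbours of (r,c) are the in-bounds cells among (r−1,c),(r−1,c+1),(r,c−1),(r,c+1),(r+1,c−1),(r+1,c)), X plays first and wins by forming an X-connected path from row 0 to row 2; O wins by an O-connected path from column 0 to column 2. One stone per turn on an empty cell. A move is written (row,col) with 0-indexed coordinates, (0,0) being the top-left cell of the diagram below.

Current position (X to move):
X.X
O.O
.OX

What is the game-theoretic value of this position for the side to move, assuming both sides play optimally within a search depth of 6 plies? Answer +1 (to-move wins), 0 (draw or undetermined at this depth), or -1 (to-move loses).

value(X.X/O.O/.OX, X) = -1

[X.X/O.O/.OX] X move#1: (0,1):-1/XXX/O.O/.OX*, (1,1):-1/X.X/OXO/.OX, (2,0):-1/X.X/O.O/XOX
[XXX/O.O/.OX] O move#2: (1,1):+1/XXX/OOO/.OX*, (2,0):+1/XXX/O.O/OOX
[XXX/OOO/.OX] end (terminal -1, X#3); searched X.X/O.O/.OX to 6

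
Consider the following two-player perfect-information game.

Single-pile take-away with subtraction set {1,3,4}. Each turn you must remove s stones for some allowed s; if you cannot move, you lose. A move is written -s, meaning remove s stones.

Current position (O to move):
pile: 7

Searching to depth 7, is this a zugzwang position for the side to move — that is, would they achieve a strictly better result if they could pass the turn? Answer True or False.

[7] O move#1: -1:-1/6*, -3:-1/4, -4:-1/3
[6] X move#2: -1:-1/5, -3:-1/3, -4:+1/2*
[2] O move#3: -1:-1/1*
[1] X move#4: -1:+1/0*
[0] end (terminal -1, O#5); searched 7 to 7
suppose O passes — search the same position with X to move:
pass> [7] X move#1: -1:-1/6*, -3:-1/4, -4:-1/3
pass> [6] O move#2: -1:-1/5, -3:-1/3, -4:+1/2*
pass> [2] X move#3: -1:-1/1*
pass> [1] O move#4: -1:+1/0*
pass> [0] end (terminal -1, X#5); searched 7 to 7
for O: play -1, pass +1

zugzwang(7, O) = True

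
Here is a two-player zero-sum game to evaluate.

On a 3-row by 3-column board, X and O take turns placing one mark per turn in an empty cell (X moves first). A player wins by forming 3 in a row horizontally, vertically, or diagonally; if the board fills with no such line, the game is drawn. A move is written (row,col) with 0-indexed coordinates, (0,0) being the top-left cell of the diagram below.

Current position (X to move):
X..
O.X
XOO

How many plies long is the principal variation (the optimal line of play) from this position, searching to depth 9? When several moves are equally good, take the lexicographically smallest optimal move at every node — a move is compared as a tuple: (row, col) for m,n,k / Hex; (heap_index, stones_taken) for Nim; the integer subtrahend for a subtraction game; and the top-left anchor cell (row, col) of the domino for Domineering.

[X../O.X/XOO] X move#1: (0,1):+0/XX./O.X/XOO, (0,2):+1/X.X/O.X/XOO*, (1,1):+0/X../OXX/XOO
[X.X/O.X/XOO] O move#2: (0,1):-1/XOX/O.X/XOO*, (1,1):-1/X.X/OOX/XOO
[XOX/O.X/XOO] X move#3: (1,1):+1/XOX/OXX/XOO*
[XOX/OXX/XOO] end (terminal -1, O#4); searched X../O.X/XOO to 9

PV length from [X../O.X/XOO]: 3 plies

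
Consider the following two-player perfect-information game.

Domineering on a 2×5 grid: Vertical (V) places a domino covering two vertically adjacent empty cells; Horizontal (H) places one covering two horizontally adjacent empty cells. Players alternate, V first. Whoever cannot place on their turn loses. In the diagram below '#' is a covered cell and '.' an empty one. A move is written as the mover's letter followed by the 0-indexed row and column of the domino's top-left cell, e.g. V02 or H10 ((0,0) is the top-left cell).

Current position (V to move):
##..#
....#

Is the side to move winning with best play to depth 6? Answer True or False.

p1 V@[##..#/....#]: V02[###.#/..#.#]+1* V03[##.##/...##]-1
p2 H@[###.#/..#.#]: H10[###.#/###.#]-1*
p3 V@[###.#/###.#]: V03[#####/#####]+1*
p4 H@[#####/#####] terminal -1; root [##..#/....#] d6

V winning at [##..#/....#]: True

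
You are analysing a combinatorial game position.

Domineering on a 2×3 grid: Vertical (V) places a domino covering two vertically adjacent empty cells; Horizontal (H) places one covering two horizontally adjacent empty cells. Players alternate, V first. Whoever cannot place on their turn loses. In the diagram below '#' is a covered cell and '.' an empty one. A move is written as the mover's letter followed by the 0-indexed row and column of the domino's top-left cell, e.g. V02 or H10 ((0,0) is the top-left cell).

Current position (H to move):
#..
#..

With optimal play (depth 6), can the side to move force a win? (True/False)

H winning at [#../#..]: True

[#../#..] H move#1: H01:+1/###/#..*, H11:+1/#../###
[###/#..] end (terminal -1, V#2); searched #../#.. to 6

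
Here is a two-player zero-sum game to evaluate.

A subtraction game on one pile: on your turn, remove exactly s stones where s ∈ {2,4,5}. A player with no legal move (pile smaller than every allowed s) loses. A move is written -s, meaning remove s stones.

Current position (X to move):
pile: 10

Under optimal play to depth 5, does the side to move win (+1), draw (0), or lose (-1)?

[10] X move#1: -2:+1/8*, -4:-1/6, -5:-1/5
[8] O move#2: -2:-1/6*, -4:-1/4, -5:-1/3
[6] X move#3: -2:-1/4, -4:-1/2, -5:+1/1*
[1] end (terminal -1, O#4); searched 10 to 5

value(10, X) = +1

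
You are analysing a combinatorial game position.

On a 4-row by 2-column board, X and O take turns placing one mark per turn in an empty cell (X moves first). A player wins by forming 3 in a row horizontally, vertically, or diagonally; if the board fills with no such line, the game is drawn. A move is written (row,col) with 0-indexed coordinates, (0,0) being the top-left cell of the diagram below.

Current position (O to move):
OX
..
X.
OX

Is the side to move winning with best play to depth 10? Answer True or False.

ply 1, O at OX/../X./OX | (1,0)=+0→OX/O./X./OX*; (1,1)=+0→OX/.O/X./OX; (2,1)=+0→OX/../XO/OX
ply 2, X at OX/O./X./OX | (1,1)=+0→OX/OX/X./OX*; (2,1)=+0→OX/O./XX/OX
ply 3, O at OX/OX/X./OX | (2,1)=+0→OX/OX/XO/OX*
ply 4: OX/OX/XO/OX is terminal +0 (X); from OX/../X./OX depth 10

O winning at [OX/../X./OX]: False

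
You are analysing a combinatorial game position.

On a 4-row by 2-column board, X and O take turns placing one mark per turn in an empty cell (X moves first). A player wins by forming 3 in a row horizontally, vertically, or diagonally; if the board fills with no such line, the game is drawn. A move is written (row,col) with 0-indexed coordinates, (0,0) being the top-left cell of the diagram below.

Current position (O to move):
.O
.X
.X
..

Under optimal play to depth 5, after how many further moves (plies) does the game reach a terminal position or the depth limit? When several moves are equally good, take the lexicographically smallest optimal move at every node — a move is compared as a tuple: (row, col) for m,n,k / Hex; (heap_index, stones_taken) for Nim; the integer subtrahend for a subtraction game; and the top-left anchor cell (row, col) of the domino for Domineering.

PV length from [.O/.X/.X/..]: 5 plies

[.O/.X/.X/..] O move#1: (0,0):-1/OO/.X/.X/.., (1,0):-1/.O/OX/.X/.., (2,0):-1/.O/.X/OX/.., (3,0):-1/.O/.X/.X/O., (3,1):+0/.O/.X/.X/.O*
[.O/.X/.X/.O] X move#2: (0,0):+0/XO/.X/.X/.O*, (1,0):+0/.O/XX/.X/.O, (2,0):+0/.O/.X/XX/.O, (3,0):+0/.O/.X/.X/XO
[XO/.X/.X/.O] O move#3: (1,0):+0/XO/OX/.X/.O*, (2,0):+0/XO/.X/OX/.O, (3,0):+0/XO/.X/.X/OO
[XO/OX/.X/.O] X move#4: (2,0):+0/XO/OX/XX/.O*, (3,0):+0/XO/OX/.X/XO
[XO/OX/XX/.O] O move#5: (3,0):+0/XO/OX/XX/OO*
[XO/OX/XX/OO] end (terminal +0, X#6); searched .O/.X/.X/.. to 5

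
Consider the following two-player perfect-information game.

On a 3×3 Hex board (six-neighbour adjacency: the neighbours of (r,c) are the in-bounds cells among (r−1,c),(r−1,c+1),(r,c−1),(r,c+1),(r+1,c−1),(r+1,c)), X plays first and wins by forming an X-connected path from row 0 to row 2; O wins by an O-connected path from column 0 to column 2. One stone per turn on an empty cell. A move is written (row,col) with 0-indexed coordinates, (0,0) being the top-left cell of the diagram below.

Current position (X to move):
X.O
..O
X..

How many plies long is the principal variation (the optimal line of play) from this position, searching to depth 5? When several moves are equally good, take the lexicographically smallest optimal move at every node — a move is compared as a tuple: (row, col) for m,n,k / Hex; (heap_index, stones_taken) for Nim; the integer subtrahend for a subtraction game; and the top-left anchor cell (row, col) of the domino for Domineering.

PV length from [X.O/..O/X..]: 3 plies

[X.O/..O/X..] X move#1: (0,1):+1/XXO/..O/X..*, (1,0):+1/X.O/X.O/X.., (1,1):+1/X.O/.XO/X.., (2,1):-1/X.O/..O/XX., (2,2):-1/X.O/..O/X.X
[XXO/..O/X..] O move#2: (1,0):-1/XXO/O.O/X..*, (1,1):-1/XXO/.OO/X.., (2,1):-1/XXO/..O/XO., (2,2):-1/XXO/..O/X.O
[XXO/O.O/X..] X move#3: (1,1):+1/XXO/OXO/X..*, (2,1):-1/XXO/O.O/XX., (2,2):-1/XXO/O.O/X.X
[XXO/OXO/X..] end (terminal -1, O#4); searched X.O/..O/X.. to 5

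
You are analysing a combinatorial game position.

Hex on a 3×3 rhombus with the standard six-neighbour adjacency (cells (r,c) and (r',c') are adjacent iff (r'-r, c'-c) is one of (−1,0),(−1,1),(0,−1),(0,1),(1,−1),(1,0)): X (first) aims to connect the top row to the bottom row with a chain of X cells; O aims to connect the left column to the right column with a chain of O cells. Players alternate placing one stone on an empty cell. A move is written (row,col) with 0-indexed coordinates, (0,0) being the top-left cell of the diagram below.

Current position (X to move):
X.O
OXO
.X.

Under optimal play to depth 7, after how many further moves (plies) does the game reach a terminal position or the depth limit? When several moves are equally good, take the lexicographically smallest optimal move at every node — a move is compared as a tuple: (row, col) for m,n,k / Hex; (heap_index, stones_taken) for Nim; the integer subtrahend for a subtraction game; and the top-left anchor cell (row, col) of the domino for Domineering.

PV length from [X.O/OXO/.X.]: 1 ply

ply 1, X at X.O/OXO/.X. | (0,1)=+1→XXO/OXO/.X.*; (2,0)=-1→X.O/OXO/XX.; (2,2)=-1→X.O/OXO/.XX
ply 2: XXO/OXO/.X. is terminal -1 (O); from X.O/OXO/.X. depth 7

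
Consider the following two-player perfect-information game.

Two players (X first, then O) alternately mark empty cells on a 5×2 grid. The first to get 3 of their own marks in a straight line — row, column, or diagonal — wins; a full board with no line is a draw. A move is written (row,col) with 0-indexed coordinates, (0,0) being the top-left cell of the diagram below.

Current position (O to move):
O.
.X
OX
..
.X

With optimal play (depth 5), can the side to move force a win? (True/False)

p1 O@[O./.X/OX/../.X]: (0,1)[OO/.X/OX/../.X]-1 (1,0)[O./OX/OX/../.X]+1* (3,0)[O./.X/OX/O./.X]-1 (3,1)[O./.X/OX/.O/.X]-1 (4,0)[O./.X/OX/../OX]-1
p2 X@[O./OX/OX/../.X] terminal -1; root [O./.X/OX/../.X] d5

O winning at [O./.X/OX/../.X]: True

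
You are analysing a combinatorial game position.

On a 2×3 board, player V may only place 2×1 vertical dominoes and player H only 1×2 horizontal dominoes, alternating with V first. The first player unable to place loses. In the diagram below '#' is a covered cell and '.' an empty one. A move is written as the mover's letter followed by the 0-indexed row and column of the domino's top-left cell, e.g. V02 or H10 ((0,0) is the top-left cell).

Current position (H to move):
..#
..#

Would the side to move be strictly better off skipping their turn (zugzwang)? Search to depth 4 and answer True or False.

zugzwang(..#/..#, H) = False

ply 1, H at ..#/..# | H00=+1→###/..#*; H10=+1→..#/###
ply 2: ###/..# is terminal -1 (V); from ..#/..# depth 4
if H skipped the turn, V would face:
~ ply 1, V at ..#/..# | V00=+1→#.#/#.#*; V01=+1→.##/.##
~ ply 2: #.#/#.# is terminal -1 (H); from ..#/..# depth 4
compare (H): move=+1 vs pass=-1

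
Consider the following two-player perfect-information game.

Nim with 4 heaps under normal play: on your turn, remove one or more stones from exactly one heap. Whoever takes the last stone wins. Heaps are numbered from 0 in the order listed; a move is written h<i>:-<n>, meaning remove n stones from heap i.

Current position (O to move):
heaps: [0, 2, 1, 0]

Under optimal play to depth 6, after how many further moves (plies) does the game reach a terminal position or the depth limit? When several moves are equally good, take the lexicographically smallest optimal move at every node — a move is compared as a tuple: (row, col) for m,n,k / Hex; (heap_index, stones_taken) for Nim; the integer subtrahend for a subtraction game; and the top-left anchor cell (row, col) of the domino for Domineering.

p1 O@[(0,2,1,0)]: h1:-1[(0,1,1,0)]+1* h1:-2[(0,0,1,0)]-1 h2:-1[(0,2,0,0)]-1
p2 X@[(0,1,1,0)]: h1:-1[(0,0,1,0)]-1* h2:-1[(0,1,0,0)]-1
p3 O@[(0,0,1,0)]: h2:-1[(0,0,0,0)]+1*
p4 X@[(0,0,0,0)] terminal -1; root [(0,2,1,0)] d6

PV length from [(0,2,1,0)]: 3 plies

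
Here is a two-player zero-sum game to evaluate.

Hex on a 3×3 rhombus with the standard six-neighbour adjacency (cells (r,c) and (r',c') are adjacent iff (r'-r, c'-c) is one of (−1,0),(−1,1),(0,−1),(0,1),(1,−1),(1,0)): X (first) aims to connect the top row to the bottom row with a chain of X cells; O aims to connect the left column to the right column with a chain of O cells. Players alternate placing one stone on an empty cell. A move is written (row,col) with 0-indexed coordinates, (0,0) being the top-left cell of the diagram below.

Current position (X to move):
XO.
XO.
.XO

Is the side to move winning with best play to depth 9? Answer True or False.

[XO./XO./.XO] X move#1: (0,2):+1/XOX/XO./.XO*, (1,2):+1/XO./XOX/.XO, (2,0):+1/XO./XO./XXO
[XOX/XO./.XO] O move#2: (1,2):-1/XOX/XOO/.XO*, (2,0):-1/XOX/XO./OXO
[XOX/XOO/.XO] X move#3: (2,0):+1/XOX/XOO/XXO*
[XOX/XOO/XXO] end (terminal -1, O#4); searched XO./XO./.XO to 9

X winning at [XO./XO./.XO]: True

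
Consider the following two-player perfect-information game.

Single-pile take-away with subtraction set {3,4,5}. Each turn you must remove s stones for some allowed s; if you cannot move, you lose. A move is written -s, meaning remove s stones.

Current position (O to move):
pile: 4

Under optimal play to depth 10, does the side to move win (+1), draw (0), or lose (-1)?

value(4, O) = +1

ply 1, O at 4 | -3=+1→1*; -4=+1→0
ply 2: 1 is terminal -1 (X); from 4 depth 10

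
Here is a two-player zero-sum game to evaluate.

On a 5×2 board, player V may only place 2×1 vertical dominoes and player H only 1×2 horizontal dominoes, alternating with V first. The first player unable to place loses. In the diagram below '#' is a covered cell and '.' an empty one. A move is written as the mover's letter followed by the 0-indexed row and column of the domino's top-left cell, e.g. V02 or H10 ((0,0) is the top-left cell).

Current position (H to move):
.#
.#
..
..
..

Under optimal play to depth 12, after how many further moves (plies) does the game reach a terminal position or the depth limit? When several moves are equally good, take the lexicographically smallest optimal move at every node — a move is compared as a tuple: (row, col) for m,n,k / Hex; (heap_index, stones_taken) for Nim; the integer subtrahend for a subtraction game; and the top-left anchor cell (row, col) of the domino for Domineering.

ply 1, H at .#/.#/../../.. | H20=-1→.#/.#/##/../..; H30=+1→.#/.#/../##/..*; H40=-1→.#/.#/../../##
ply 2, V at .#/.#/../##/.. | V00=-1→##/##/../##/..*; V10=-1→.#/##/#./##/..
ply 3, H at ##/##/../##/.. | H20=+1→##/##/##/##/..*; H40=+1→##/##/../##/##
ply 4: ##/##/##/##/.. is terminal -1 (V); from .#/.#/../../.. depth 12

PV length from [.#/.#/../../..]: 3 plies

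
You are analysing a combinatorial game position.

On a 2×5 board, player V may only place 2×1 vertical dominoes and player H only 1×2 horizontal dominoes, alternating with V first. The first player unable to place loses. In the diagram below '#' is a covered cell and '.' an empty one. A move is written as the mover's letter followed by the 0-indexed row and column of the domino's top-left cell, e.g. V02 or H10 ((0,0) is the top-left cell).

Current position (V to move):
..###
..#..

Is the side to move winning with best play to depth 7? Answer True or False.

[..###/..#..] V move#1: V00:+1/#.###/#.#..*, V01:+1/.####/.##..
[#.###/#.#..] H move#2: H13:-1/#.###/#.###*
[#.###/#.###] V move#3: V01:+1/#####/#####*
[#####/#####] end (terminal -1, H#4); searched ..###/..#.. to 7

V winning at [..###/..#..]: True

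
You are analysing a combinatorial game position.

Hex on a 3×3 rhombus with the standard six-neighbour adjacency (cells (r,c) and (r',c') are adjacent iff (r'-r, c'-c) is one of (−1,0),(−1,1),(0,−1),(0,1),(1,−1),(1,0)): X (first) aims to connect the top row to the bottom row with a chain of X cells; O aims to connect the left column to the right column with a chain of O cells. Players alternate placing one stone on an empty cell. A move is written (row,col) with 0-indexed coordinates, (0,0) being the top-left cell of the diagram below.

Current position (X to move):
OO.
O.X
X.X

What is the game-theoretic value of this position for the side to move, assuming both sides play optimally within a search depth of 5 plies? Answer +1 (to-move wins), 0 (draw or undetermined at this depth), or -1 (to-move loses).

value(OO./O.X/X.X, X) = +1

p1 X@[OO./O.X/X.X]: (0,2)[OOX/O.X/X.X]+1* (1,1)[OO./OXX/X.X]-1 (2,1)[OO./O.X/XXX]-1
p2 O@[OOX/O.X/X.X] terminal -1; root [OO./O.X/X.X] d5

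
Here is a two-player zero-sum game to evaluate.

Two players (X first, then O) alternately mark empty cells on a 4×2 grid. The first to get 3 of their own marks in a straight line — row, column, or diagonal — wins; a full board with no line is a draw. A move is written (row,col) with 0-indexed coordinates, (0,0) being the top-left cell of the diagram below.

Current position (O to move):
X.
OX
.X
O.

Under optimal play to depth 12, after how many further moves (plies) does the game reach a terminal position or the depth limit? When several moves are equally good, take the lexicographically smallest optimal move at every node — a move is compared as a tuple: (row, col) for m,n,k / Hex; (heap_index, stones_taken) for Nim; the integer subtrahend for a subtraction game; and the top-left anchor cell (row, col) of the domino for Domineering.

ply 1, O at X./OX/.X/O. | (0,1)=-1→XO/OX/.X/O.; (2,0)=+1→X./OX/OX/O.*; (3,1)=-1→X./OX/.X/OO
ply 2: X./OX/OX/O. is terminal -1 (X); from X./OX/.X/O. depth 12

PV length from [X./OX/.X/O.]: 1 ply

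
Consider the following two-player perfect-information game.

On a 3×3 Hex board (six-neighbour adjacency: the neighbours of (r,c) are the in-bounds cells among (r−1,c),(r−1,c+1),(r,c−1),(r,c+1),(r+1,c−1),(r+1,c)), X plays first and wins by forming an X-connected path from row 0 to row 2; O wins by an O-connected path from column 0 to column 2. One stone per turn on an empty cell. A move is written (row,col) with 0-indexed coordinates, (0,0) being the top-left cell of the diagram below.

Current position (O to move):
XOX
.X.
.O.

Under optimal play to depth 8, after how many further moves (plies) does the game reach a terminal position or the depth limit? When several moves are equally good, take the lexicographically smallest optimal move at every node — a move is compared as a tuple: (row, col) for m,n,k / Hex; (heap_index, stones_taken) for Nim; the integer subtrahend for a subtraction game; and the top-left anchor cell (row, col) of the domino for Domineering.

[XOX/.X./.O.] O move#1: (1,0):-1/XOX/OX./.O., (1,2):-1/XOX/.XO/.O., (2,0):+1/XOX/.X./OO.*, (2,2):-1/XOX/.X./.OO
[XOX/.X./OO.] X move#2: (1,0):-1/XOX/XX./OO.*, (1,2):-1/XOX/.XX/OO., (2,2):-1/XOX/.X./OOX
[XOX/XX./OO.] O move#3: (1,2):+1/XOX/XXO/OO.*, (2,2):+1/XOX/XX./OOO
[XOX/XXO/OO.] end (terminal -1, X#4); searched XOX/.X./.O. to 8

PV length from [XOX/.X./.O.]: 3 plies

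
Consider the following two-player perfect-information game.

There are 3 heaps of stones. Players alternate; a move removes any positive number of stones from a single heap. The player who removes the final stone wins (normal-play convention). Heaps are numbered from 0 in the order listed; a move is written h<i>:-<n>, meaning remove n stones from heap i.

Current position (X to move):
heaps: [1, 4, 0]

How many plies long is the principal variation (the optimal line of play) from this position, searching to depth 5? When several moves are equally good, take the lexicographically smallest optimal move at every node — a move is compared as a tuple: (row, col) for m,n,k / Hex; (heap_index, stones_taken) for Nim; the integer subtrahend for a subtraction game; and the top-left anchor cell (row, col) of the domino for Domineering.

[(1,4,0)] X move#1: h0:-1:-1/(0,4,0), h1:-1:-1/(1,3,0), h1:-2:-1/(1,2,0), h1:-3:+1/(1,1,0)*, h1:-4:-1/(1,0,0)
[(1,1,0)] O move#2: h0:-1:-1/(0,1,0)*, h1:-1:-1/(1,0,0)
[(0,1,0)] X move#3: h1:-1:+1/(0,0,0)*
[(0,0,0)] end (terminal -1, O#4); searched (1,4,0) to 5

PV length from [(1,4,0)]: 3 plies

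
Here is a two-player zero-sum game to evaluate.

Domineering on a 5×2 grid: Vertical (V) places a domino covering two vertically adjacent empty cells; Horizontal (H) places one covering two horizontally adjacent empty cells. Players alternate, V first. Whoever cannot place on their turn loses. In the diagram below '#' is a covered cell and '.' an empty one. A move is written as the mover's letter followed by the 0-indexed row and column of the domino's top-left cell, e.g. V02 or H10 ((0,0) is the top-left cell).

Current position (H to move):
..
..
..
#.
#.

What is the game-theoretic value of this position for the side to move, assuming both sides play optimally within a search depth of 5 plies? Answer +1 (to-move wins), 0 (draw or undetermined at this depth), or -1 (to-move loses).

value(../../../#./#., H) = +1

p1 H@[../../../#./#.]: H00[##/../../#./#.]-1 H10[../##/../#./#.]+1* H20[../../##/#./#.]-1
p2 V@[../##/../#./#.]: V21[../##/.#/##/#.]-1* V31[../##/../##/##]-1
p3 H@[../##/.#/##/#.]: H00[##/##/.#/##/#.]+1*
p4 V@[##/##/.#/##/#.] terminal -1; root [../../../#./#.] d5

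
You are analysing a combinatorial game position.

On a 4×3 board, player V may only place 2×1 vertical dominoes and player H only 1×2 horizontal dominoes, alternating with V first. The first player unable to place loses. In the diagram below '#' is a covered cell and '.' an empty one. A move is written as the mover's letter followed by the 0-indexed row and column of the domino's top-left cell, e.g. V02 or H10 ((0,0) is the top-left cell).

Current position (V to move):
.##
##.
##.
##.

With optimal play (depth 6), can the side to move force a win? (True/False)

V winning at [.##/##./##./##.]: True

[.##/##./##./##.] V move#1: V12:+1/.##/###/###/##.*, V22:+1/.##/##./###/###
[.##/###/###/##.] end (terminal -1, H#2); searched .##/##./##./##. to 6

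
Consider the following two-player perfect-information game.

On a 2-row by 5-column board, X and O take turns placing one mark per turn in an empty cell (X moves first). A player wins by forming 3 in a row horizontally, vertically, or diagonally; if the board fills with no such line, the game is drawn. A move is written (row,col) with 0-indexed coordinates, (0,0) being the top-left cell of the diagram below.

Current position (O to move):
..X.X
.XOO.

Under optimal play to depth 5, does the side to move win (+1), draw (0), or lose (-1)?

p1 O@[..X.X/.XOO.]: (0,0)[O.X.X/.XOO.]-1 (0,1)[.OX.X/.XOO.]-1 (0,3)[..XOX/.XOO.]+0 (1,0)[..X.X/OXOO.]-1 (1,4)[..X.X/.XOOO]+1*
p2 X@[..X.X/.XOOO] terminal -1; root [..X.X/.XOO.] d5

value(..X.X/.XOO., O) = +1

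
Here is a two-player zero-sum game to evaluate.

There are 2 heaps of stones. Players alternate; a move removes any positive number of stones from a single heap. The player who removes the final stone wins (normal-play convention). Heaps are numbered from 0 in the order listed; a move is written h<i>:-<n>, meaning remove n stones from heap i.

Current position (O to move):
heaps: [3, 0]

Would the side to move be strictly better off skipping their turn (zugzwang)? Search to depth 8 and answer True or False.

zugzwang((3,0), O) = False

ply 1, O at (3,0) | h0:-1=-1→(2,0); h0:-2=-1→(1,0); h0:-3=+1→(0,0)*
ply 2: (0,0) is terminal -1 (X); from (3,0) depth 8
pass branch (X moves first from the same position):
  | ply 1, X at (3,0) | h0:-1=-1→(2,0); h0:-2=-1→(1,0); h0:-3=+1→(0,0)*
  | ply 2: (0,0) is terminal -1 (O); from (3,0) depth 8
O moving scores +1; O passing scores -1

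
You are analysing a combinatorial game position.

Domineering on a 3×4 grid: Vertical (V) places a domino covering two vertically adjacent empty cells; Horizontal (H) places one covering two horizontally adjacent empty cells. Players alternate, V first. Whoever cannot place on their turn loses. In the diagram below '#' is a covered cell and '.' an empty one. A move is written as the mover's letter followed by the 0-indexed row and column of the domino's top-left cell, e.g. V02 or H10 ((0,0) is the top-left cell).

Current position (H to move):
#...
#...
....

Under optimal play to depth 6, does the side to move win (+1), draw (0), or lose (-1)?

[#.../#.../....] H move#1: H01:-1/###./#.../...., H02:-1/#.##/#.../...., H11:+1/#.../###./....*, H12:+1/#.../#.##/...., H20:-1/#.../#.../##.., H21:-1/#.../#.../.##., H22:-1/#.../#.../..##
[#.../###./....] V move#2: V03:-1/#..#/####/....*, V13:-1/#.../####/...#
[#..#/####/....] H move#3: H01:+1/####/####/....*, H20:+1/#..#/####/##.., H21:+1/#..#/####/.##., H22:+1/#..#/####/..##
[####/####/....] end (terminal -1, V#4); searched #.../#.../.... to 6

value(#.../#.../...., H) = +1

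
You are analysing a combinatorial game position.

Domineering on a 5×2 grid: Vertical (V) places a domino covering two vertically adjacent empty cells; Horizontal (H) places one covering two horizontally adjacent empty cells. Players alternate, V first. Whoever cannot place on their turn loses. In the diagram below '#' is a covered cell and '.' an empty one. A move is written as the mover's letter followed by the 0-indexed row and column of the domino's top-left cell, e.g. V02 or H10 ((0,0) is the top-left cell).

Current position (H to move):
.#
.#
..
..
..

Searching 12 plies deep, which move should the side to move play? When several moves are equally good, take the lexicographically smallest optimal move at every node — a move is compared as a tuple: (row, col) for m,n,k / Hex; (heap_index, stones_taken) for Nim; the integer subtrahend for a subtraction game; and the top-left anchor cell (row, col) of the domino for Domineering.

H's best at [.#/.#/../../..]: H30

ply 1, H at .#/.#/../../.. | H20=-1→.#/.#/##/../..; H30=+1→.#/.#/../##/..*; H40=-1→.#/.#/../../##
ply 2, V at .#/.#/../##/.. | V00=-1→##/##/../##/..*; V10=-1→.#/##/#./##/..
ply 3, H at ##/##/../##/.. | H20=+1→##/##/##/##/..*; H40=+1→##/##/../##/##
ply 4: ##/##/##/##/.. is terminal -1 (V); from .#/.#/../../.. depth 12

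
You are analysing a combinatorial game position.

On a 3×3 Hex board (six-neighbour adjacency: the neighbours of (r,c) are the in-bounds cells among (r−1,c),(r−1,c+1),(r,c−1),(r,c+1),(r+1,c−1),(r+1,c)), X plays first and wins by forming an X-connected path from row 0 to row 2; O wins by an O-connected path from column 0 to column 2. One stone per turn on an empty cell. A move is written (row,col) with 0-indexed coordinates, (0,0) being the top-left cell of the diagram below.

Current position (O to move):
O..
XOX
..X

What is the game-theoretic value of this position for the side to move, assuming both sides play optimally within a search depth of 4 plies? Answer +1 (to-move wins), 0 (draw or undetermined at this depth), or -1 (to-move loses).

value(O../XOX/..X, O) = +1

ply 1, O at O../XOX/..X | (0,1)=-1→OO./XOX/..X; (0,2)=+1→O.O/XOX/..X*; (2,0)=-1→O../XOX/O.X; (2,1)=-1→O../XOX/.OX
ply 2, X at O.O/XOX/..X | (0,1)=-1→OXO/XOX/..X*; (2,0)=-1→O.O/XOX/X.X; (2,1)=-1→O.O/XOX/.XX
ply 3, O at OXO/XOX/..X | (2,0)=+1→OXO/XOX/O.X*; (2,1)=-1→OXO/XOX/.OX
ply 4: OXO/XOX/O.X is terminal -1 (X); from O../XOX/..X depth 4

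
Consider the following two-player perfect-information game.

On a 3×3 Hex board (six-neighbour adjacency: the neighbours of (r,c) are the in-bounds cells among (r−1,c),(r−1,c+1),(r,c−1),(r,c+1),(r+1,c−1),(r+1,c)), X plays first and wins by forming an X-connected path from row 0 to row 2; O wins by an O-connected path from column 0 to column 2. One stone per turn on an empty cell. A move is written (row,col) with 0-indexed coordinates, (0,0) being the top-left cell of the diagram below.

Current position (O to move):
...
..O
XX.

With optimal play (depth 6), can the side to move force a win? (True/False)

O winning at [.../..O/XX.]: True

ply 1, O at .../..O/XX. | (0,0)=-1→O../..O/XX.; (0,1)=+1→.O./..O/XX.*; (0,2)=-1→..O/..O/XX.; (1,0)=-1→.../O.O/XX.; (1,1)=-1→.../.OO/XX.; (2,2)=-1→.../..O/XXO
ply 2, X at .O./..O/XX. | (0,0)=-1→XO./..O/XX.*; (0,2)=-1→.OX/..O/XX.; (1,0)=-1→.O./X.O/XX.; (1,1)=-1→.O./.XO/XX.; (2,2)=-1→.O./..O/XXX
ply 3, O at XO./..O/XX. | (0,2)=-1→XOO/..O/XX.; (1,0)=+1→XO./O.O/XX.*; (1,1)=-1→XO./.OO/XX.; (2,2)=-1→XO./..O/XXO
ply 4, X at XO./O.O/XX. | (0,2)=-1→XOX/O.O/XX.*; (1,1)=-1→XO./OXO/XX.; (2,2)=-1→XO./O.O/XXX
ply 5, O at XOX/O.O/XX. | (1,1)=+1→XOX/OOO/XX.*; (2,2)=-1→XOX/O.O/XXO
ply 6: XOX/OOO/XX. is terminal -1 (X); from .../..O/XX. depth 6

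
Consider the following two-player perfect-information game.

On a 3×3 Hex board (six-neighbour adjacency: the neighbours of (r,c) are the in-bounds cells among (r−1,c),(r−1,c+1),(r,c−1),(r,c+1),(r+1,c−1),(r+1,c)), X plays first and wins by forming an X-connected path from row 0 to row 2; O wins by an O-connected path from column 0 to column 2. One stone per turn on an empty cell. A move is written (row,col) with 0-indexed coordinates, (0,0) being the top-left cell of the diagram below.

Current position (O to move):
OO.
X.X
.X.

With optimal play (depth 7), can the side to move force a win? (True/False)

O winning at [OO./X.X/.X.]: True

p1 O@[OO./X.X/.X.]: (0,2)[OOO/X.X/.X.]+1* (1,1)[OO./XOX/.X.]-1 (2,0)[OO./X.X/OX.]-1 (2,2)[OO./X.X/.XO]-1
p2 X@[OOO/X.X/.X.] terminal -1; root [OO./X.X/.X.] d7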